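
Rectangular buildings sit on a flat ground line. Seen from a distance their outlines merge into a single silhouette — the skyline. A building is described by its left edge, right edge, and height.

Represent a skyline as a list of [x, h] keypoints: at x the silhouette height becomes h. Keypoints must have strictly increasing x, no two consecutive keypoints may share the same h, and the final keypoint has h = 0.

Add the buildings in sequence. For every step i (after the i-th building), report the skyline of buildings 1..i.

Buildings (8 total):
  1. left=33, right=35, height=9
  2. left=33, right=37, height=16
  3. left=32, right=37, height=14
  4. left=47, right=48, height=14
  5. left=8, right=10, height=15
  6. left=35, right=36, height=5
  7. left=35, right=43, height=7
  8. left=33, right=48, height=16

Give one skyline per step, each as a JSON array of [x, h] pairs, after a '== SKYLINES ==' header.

== SKYLINES ==
[[33,9],[35,0]]
[[33,16],[37,0]]
[[32,14],[33,16],[37,0]]
[[32,14],[33,16],[37,0],[47,14],[48,0]]
[[8,15],[10,0],[32,14],[33,16],[37,0],[47,14],[48,0]]
[[8,15],[10,0],[32,14],[33,16],[37,0],[47,14],[48,0]]
[[8,15],[10,0],[32,14],[33,16],[37,7],[43,0],[47,14],[48,0]]
[[8,15],[10,0],[32,14],[33,16],[48,0]]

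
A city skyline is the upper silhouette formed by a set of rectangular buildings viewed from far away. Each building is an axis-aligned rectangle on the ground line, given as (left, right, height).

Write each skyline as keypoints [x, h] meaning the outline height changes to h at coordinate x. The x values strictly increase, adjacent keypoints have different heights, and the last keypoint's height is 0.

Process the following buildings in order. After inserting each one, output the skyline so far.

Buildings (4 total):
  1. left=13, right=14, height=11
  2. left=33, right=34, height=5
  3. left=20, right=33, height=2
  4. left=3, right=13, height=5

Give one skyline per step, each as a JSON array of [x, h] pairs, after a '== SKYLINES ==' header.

== SKYLINES ==
[[13,11],[14,0]]
[[13,11],[14,0],[33,5],[34,0]]
[[13,11],[14,0],[20,2],[33,5],[34,0]]
[[3,5],[13,11],[14,0],[20,2],[33,5],[34,0]]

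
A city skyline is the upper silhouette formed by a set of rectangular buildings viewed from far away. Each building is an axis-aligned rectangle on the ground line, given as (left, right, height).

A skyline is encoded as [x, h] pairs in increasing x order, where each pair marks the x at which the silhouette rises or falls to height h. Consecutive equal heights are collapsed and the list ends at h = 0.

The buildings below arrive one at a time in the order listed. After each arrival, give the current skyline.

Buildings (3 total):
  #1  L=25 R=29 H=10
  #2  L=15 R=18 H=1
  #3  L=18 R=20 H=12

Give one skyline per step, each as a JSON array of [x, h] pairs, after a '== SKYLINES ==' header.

== SKYLINES ==
[[25,10],[29,0]]
[[15,1],[18,0],[25,10],[29,0]]
[[15,1],[18,12],[20,0],[25,10],[29,0]]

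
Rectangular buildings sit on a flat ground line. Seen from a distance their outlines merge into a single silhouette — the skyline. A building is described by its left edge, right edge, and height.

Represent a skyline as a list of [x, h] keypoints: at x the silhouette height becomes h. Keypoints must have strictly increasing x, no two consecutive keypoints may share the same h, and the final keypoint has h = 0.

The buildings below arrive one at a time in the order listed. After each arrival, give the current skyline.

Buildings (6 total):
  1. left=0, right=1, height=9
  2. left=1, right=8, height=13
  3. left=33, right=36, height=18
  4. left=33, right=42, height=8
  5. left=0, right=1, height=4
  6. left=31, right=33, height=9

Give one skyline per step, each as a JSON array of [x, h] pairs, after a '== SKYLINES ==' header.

== SKYLINES ==
[[0,9],[1,0]]
[[0,9],[1,13],[8,0]]
[[0,9],[1,13],[8,0],[33,18],[36,0]]
[[0,9],[1,13],[8,0],[33,18],[36,8],[42,0]]
[[0,9],[1,13],[8,0],[33,18],[36,8],[42,0]]
[[0,9],[1,13],[8,0],[31,9],[33,18],[36,8],[42,0]]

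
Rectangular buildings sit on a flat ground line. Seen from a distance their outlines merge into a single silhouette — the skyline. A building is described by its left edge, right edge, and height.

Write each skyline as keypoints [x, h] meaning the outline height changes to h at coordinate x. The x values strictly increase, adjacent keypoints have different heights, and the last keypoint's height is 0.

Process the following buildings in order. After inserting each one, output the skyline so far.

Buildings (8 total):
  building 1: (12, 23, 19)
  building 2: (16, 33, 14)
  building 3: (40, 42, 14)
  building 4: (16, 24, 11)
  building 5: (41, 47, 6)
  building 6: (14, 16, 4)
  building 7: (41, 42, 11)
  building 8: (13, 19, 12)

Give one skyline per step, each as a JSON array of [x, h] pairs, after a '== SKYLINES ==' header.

== SKYLINES ==
[[12,19],[23,0]]
[[12,19],[23,14],[33,0]]
[[12,19],[23,14],[33,0],[40,14],[42,0]]
[[12,19],[23,14],[33,0],[40,14],[42,0]]
[[12,19],[23,14],[33,0],[40,14],[42,6],[47,0]]
[[12,19],[23,14],[33,0],[40,14],[42,6],[47,0]]
[[12,19],[23,14],[33,0],[40,14],[42,6],[47,0]]
[[12,19],[23,14],[33,0],[40,14],[42,6],[47,0]]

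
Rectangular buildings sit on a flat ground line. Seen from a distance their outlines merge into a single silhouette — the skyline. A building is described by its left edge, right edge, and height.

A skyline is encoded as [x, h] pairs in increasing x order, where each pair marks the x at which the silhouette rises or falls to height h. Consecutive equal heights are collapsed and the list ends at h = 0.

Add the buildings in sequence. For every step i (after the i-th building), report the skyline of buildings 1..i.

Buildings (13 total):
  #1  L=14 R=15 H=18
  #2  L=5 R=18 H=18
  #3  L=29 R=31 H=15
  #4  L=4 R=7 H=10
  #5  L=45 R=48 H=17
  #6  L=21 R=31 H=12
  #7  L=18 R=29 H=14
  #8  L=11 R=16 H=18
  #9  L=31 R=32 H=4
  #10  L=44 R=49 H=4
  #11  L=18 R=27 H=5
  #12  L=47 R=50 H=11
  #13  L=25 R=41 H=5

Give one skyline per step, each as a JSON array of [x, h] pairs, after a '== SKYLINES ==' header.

== SKYLINES ==
[[14,18],[15,0]]
[[5,18],[18,0]]
[[5,18],[18,0],[29,15],[31,0]]
[[4,10],[5,18],[18,0],[29,15],[31,0]]
[[4,10],[5,18],[18,0],[29,15],[31,0],[45,17],[48,0]]
[[4,10],[5,18],[18,0],[21,12],[29,15],[31,0],[45,17],[48,0]]
[[4,10],[5,18],[18,14],[29,15],[31,0],[45,17],[48,0]]
[[4,10],[5,18],[18,14],[29,15],[31,0],[45,17],[48,0]]
[[4,10],[5,18],[18,14],[29,15],[31,4],[32,0],[45,17],[48,0]]
[[4,10],[5,18],[18,14],[29,15],[31,4],[32,0],[44,4],[45,17],[48,4],[49,0]]
[[4,10],[5,18],[18,14],[29,15],[31,4],[32,0],[44,4],[45,17],[48,4],[49,0]]
[[4,10],[5,18],[18,14],[29,15],[31,4],[32,0],[44,4],[45,17],[48,11],[50,0]]
[[4,10],[5,18],[18,14],[29,15],[31,5],[41,0],[44,4],[45,17],[48,11],[50,0]]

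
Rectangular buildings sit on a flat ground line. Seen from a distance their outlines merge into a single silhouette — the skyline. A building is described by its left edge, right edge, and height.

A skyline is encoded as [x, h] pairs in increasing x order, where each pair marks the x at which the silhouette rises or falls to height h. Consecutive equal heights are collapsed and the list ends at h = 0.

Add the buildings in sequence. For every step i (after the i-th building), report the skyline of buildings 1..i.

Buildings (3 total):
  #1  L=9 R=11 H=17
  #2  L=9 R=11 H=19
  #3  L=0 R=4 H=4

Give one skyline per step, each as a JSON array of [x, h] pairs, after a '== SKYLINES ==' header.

== SKYLINES ==
[[9,17],[11,0]]
[[9,19],[11,0]]
[[0,4],[4,0],[9,19],[11,0]]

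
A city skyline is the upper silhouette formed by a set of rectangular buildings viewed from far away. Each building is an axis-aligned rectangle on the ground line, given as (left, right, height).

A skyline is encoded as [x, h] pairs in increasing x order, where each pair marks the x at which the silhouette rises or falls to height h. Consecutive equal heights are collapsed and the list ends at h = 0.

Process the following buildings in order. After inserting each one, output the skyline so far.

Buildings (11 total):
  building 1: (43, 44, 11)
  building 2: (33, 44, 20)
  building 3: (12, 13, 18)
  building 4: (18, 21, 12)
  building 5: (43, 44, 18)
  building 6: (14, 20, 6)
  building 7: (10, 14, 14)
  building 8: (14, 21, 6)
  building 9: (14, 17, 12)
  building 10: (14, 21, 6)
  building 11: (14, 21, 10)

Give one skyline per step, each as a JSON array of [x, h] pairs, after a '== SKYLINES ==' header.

== SKYLINES ==
[[43,11],[44,0]]
[[33,20],[44,0]]
[[12,18],[13,0],[33,20],[44,0]]
[[12,18],[13,0],[18,12],[21,0],[33,20],[44,0]]
[[12,18],[13,0],[18,12],[21,0],[33,20],[44,0]]
[[12,18],[13,0],[14,6],[18,12],[21,0],[33,20],[44,0]]
[[10,14],[12,18],[13,14],[14,6],[18,12],[21,0],[33,20],[44,0]]
[[10,14],[12,18],[13,14],[14,6],[18,12],[21,0],[33,20],[44,0]]
[[10,14],[12,18],[13,14],[14,12],[17,6],[18,12],[21,0],[33,20],[44,0]]
[[10,14],[12,18],[13,14],[14,12],[17,6],[18,12],[21,0],[33,20],[44,0]]
[[10,14],[12,18],[13,14],[14,12],[17,10],[18,12],[21,0],[33,20],[44,0]]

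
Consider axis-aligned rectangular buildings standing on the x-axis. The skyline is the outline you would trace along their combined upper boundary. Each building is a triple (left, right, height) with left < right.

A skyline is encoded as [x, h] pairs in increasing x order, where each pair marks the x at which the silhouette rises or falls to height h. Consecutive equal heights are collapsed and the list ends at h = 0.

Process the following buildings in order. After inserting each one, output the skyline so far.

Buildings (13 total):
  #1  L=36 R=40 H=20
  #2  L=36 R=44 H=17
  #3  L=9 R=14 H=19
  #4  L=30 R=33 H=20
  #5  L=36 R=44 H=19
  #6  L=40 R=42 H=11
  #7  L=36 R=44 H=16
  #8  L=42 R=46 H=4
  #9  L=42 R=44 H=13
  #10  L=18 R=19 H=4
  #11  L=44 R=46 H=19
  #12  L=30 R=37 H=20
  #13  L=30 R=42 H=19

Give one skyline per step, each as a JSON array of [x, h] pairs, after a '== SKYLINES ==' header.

== SKYLINES ==
[[36,20],[40,0]]
[[36,20],[40,17],[44,0]]
[[9,19],[14,0],[36,20],[40,17],[44,0]]
[[9,19],[14,0],[30,20],[33,0],[36,20],[40,17],[44,0]]
[[9,19],[14,0],[30,20],[33,0],[36,20],[40,19],[44,0]]
[[9,19],[14,0],[30,20],[33,0],[36,20],[40,19],[44,0]]
[[9,19],[14,0],[30,20],[33,0],[36,20],[40,19],[44,0]]
[[9,19],[14,0],[30,20],[33,0],[36,20],[40,19],[44,4],[46,0]]
[[9,19],[14,0],[30,20],[33,0],[36,20],[40,19],[44,4],[46,0]]
[[9,19],[14,0],[18,4],[19,0],[30,20],[33,0],[36,20],[40,19],[44,4],[46,0]]
[[9,19],[14,0],[18,4],[19,0],[30,20],[33,0],[36,20],[40,19],[46,0]]
[[9,19],[14,0],[18,4],[19,0],[30,20],[40,19],[46,0]]
[[9,19],[14,0],[18,4],[19,0],[30,20],[40,19],[46,0]]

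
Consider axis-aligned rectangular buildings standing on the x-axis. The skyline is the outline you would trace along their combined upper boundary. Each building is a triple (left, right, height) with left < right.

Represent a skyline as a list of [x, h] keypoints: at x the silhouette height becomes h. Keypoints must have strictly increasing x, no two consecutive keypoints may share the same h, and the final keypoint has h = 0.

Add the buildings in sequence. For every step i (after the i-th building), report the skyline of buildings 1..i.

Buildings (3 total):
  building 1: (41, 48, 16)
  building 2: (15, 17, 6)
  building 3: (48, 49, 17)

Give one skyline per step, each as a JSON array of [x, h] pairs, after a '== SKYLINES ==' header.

== SKYLINES ==
[[41,16],[48,0]]
[[15,6],[17,0],[41,16],[48,0]]
[[15,6],[17,0],[41,16],[48,17],[49,0]]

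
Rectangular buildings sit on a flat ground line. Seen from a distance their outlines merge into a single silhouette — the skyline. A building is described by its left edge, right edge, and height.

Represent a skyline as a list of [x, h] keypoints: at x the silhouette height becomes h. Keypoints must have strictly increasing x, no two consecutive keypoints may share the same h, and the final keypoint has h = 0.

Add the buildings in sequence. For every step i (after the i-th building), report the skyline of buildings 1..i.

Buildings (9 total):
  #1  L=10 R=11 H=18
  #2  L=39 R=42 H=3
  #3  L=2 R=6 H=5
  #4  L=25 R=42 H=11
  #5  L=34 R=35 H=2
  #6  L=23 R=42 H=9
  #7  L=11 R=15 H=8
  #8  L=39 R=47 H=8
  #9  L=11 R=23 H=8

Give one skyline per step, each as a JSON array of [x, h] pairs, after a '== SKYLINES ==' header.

== SKYLINES ==
[[10,18],[11,0]]
[[10,18],[11,0],[39,3],[42,0]]
[[2,5],[6,0],[10,18],[11,0],[39,3],[42,0]]
[[2,5],[6,0],[10,18],[11,0],[25,11],[42,0]]
[[2,5],[6,0],[10,18],[11,0],[25,11],[42,0]]
[[2,5],[6,0],[10,18],[11,0],[23,9],[25,11],[42,0]]
[[2,5],[6,0],[10,18],[11,8],[15,0],[23,9],[25,11],[42,0]]
[[2,5],[6,0],[10,18],[11,8],[15,0],[23,9],[25,11],[42,8],[47,0]]
[[2,5],[6,0],[10,18],[11,8],[23,9],[25,11],[42,8],[47,0]]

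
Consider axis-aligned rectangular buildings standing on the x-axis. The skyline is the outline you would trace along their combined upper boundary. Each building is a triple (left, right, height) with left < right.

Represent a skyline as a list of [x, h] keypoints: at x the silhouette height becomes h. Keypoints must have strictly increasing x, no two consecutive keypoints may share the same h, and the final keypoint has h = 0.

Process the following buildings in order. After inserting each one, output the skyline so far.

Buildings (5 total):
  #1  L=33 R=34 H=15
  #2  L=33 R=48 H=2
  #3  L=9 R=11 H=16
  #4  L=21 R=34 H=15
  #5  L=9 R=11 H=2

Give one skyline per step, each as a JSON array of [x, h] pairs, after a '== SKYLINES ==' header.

== SKYLINES ==
[[33,15],[34,0]]
[[33,15],[34,2],[48,0]]
[[9,16],[11,0],[33,15],[34,2],[48,0]]
[[9,16],[11,0],[21,15],[34,2],[48,0]]
[[9,16],[11,0],[21,15],[34,2],[48,0]]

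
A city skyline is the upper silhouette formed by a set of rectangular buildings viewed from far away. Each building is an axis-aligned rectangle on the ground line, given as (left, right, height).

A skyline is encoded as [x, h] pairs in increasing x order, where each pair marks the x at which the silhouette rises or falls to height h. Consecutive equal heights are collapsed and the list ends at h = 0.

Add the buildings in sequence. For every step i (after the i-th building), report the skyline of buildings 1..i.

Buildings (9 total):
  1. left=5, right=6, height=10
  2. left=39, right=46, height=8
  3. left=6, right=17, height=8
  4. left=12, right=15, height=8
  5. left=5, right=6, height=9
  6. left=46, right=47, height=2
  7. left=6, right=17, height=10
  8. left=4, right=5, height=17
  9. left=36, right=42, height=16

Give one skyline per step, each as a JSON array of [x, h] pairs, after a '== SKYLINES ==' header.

== SKYLINES ==
[[5,10],[6,0]]
[[5,10],[6,0],[39,8],[46,0]]
[[5,10],[6,8],[17,0],[39,8],[46,0]]
[[5,10],[6,8],[17,0],[39,8],[46,0]]
[[5,10],[6,8],[17,0],[39,8],[46,0]]
[[5,10],[6,8],[17,0],[39,8],[46,2],[47,0]]
[[5,10],[17,0],[39,8],[46,2],[47,0]]
[[4,17],[5,10],[17,0],[39,8],[46,2],[47,0]]
[[4,17],[5,10],[17,0],[36,16],[42,8],[46,2],[47,0]]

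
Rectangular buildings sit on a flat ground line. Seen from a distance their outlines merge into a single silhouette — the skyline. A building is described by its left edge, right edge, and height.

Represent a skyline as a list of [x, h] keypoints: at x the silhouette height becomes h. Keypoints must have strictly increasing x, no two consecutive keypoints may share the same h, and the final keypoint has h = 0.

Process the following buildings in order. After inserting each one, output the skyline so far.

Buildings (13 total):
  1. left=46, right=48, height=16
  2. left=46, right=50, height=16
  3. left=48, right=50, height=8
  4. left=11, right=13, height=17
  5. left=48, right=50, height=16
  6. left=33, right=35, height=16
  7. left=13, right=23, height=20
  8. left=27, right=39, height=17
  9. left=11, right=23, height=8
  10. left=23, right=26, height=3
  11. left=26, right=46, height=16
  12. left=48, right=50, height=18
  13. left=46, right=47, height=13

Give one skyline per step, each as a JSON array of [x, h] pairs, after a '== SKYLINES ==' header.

== SKYLINES ==
[[46,16],[48,0]]
[[46,16],[50,0]]
[[46,16],[50,0]]
[[11,17],[13,0],[46,16],[50,0]]
[[11,17],[13,0],[46,16],[50,0]]
[[11,17],[13,0],[33,16],[35,0],[46,16],[50,0]]
[[11,17],[13,20],[23,0],[33,16],[35,0],[46,16],[50,0]]
[[11,17],[13,20],[23,0],[27,17],[39,0],[46,16],[50,0]]
[[11,17],[13,20],[23,0],[27,17],[39,0],[46,16],[50,0]]
[[11,17],[13,20],[23,3],[26,0],[27,17],[39,0],[46,16],[50,0]]
[[11,17],[13,20],[23,3],[26,16],[27,17],[39,16],[50,0]]
[[11,17],[13,20],[23,3],[26,16],[27,17],[39,16],[48,18],[50,0]]
[[11,17],[13,20],[23,3],[26,16],[27,17],[39,16],[48,18],[50,0]]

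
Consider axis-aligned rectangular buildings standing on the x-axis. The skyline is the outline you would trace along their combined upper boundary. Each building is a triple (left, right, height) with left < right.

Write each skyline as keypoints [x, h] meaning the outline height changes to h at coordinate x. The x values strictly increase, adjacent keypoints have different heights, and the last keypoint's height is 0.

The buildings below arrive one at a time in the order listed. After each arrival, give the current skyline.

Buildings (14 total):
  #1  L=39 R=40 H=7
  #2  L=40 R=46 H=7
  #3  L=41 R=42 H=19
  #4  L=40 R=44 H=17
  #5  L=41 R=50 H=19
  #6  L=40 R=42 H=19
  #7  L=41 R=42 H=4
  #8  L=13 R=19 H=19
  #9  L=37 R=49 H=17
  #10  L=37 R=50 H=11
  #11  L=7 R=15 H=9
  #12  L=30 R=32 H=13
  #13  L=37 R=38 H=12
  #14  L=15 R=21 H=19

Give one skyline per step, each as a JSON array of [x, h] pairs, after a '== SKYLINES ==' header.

== SKYLINES ==
[[39,7],[40,0]]
[[39,7],[46,0]]
[[39,7],[41,19],[42,7],[46,0]]
[[39,7],[40,17],[41,19],[42,17],[44,7],[46,0]]
[[39,7],[40,17],[41,19],[50,0]]
[[39,7],[40,19],[50,0]]
[[39,7],[40,19],[50,0]]
[[13,19],[19,0],[39,7],[40,19],[50,0]]
[[13,19],[19,0],[37,17],[40,19],[50,0]]
[[13,19],[19,0],[37,17],[40,19],[50,0]]
[[7,9],[13,19],[19,0],[37,17],[40,19],[50,0]]
[[7,9],[13,19],[19,0],[30,13],[32,0],[37,17],[40,19],[50,0]]
[[7,9],[13,19],[19,0],[30,13],[32,0],[37,17],[40,19],[50,0]]
[[7,9],[13,19],[21,0],[30,13],[32,0],[37,17],[40,19],[50,0]]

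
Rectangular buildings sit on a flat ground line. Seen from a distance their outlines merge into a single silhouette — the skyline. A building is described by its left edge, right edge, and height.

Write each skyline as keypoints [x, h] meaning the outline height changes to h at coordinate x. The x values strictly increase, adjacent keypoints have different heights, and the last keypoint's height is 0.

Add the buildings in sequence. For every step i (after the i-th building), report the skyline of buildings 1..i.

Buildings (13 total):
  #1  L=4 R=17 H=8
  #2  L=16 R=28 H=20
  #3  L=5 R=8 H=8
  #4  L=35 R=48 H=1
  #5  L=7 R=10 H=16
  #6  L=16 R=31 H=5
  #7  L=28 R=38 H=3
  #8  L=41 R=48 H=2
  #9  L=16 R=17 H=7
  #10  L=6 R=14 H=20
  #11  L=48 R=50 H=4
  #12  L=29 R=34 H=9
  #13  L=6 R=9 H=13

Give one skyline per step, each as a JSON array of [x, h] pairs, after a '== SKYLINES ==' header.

== SKYLINES ==
[[4,8],[17,0]]
[[4,8],[16,20],[28,0]]
[[4,8],[16,20],[28,0]]
[[4,8],[16,20],[28,0],[35,1],[48,0]]
[[4,8],[7,16],[10,8],[16,20],[28,0],[35,1],[48,0]]
[[4,8],[7,16],[10,8],[16,20],[28,5],[31,0],[35,1],[48,0]]
[[4,8],[7,16],[10,8],[16,20],[28,5],[31,3],[38,1],[48,0]]
[[4,8],[7,16],[10,8],[16,20],[28,5],[31,3],[38,1],[41,2],[48,0]]
[[4,8],[7,16],[10,8],[16,20],[28,5],[31,3],[38,1],[41,2],[48,0]]
[[4,8],[6,20],[14,8],[16,20],[28,5],[31,3],[38,1],[41,2],[48,0]]
[[4,8],[6,20],[14,8],[16,20],[28,5],[31,3],[38,1],[41,2],[48,4],[50,0]]
[[4,8],[6,20],[14,8],[16,20],[28,5],[29,9],[34,3],[38,1],[41,2],[48,4],[50,0]]
[[4,8],[6,20],[14,8],[16,20],[28,5],[29,9],[34,3],[38,1],[41,2],[48,4],[50,0]]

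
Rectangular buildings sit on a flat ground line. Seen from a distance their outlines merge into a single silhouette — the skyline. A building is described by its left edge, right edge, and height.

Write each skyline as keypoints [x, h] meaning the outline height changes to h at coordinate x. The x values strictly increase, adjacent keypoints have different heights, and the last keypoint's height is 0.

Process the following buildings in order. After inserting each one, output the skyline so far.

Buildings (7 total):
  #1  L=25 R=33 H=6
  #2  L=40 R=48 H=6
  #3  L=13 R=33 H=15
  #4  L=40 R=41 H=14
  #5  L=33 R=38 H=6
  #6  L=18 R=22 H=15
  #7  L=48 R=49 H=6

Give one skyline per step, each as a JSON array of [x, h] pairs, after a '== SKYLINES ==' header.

== SKYLINES ==
[[25,6],[33,0]]
[[25,6],[33,0],[40,6],[48,0]]
[[13,15],[33,0],[40,6],[48,0]]
[[13,15],[33,0],[40,14],[41,6],[48,0]]
[[13,15],[33,6],[38,0],[40,14],[41,6],[48,0]]
[[13,15],[33,6],[38,0],[40,14],[41,6],[48,0]]
[[13,15],[33,6],[38,0],[40,14],[41,6],[49,0]]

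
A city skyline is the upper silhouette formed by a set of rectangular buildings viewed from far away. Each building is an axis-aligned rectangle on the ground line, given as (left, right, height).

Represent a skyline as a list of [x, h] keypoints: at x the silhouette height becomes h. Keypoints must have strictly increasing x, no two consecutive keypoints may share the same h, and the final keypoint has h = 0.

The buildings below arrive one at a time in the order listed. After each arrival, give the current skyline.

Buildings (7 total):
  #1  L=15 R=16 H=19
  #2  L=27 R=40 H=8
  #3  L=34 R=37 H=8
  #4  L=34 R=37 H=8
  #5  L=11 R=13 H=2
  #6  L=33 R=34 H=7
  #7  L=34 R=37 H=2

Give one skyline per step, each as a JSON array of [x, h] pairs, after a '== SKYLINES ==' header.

== SKYLINES ==
[[15,19],[16,0]]
[[15,19],[16,0],[27,8],[40,0]]
[[15,19],[16,0],[27,8],[40,0]]
[[15,19],[16,0],[27,8],[40,0]]
[[11,2],[13,0],[15,19],[16,0],[27,8],[40,0]]
[[11,2],[13,0],[15,19],[16,0],[27,8],[40,0]]
[[11,2],[13,0],[15,19],[16,0],[27,8],[40,0]]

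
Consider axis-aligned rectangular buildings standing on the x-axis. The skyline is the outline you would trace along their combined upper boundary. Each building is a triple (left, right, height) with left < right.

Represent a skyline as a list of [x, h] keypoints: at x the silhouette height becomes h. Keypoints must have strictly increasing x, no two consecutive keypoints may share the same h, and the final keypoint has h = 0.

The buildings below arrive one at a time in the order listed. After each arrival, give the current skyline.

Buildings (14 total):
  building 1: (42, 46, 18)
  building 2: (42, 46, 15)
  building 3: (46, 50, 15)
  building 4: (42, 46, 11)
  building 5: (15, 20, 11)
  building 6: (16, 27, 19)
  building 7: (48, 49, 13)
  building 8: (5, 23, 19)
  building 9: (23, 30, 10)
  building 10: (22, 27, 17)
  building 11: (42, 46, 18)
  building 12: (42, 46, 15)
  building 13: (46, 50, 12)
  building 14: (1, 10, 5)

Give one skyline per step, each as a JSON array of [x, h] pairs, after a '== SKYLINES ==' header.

== SKYLINES ==
[[42,18],[46,0]]
[[42,18],[46,0]]
[[42,18],[46,15],[50,0]]
[[42,18],[46,15],[50,0]]
[[15,11],[20,0],[42,18],[46,15],[50,0]]
[[15,11],[16,19],[27,0],[42,18],[46,15],[50,0]]
[[15,11],[16,19],[27,0],[42,18],[46,15],[50,0]]
[[5,19],[27,0],[42,18],[46,15],[50,0]]
[[5,19],[27,10],[30,0],[42,18],[46,15],[50,0]]
[[5,19],[27,10],[30,0],[42,18],[46,15],[50,0]]
[[5,19],[27,10],[30,0],[42,18],[46,15],[50,0]]
[[5,19],[27,10],[30,0],[42,18],[46,15],[50,0]]
[[5,19],[27,10],[30,0],[42,18],[46,15],[50,0]]
[[1,5],[5,19],[27,10],[30,0],[42,18],[46,15],[50,0]]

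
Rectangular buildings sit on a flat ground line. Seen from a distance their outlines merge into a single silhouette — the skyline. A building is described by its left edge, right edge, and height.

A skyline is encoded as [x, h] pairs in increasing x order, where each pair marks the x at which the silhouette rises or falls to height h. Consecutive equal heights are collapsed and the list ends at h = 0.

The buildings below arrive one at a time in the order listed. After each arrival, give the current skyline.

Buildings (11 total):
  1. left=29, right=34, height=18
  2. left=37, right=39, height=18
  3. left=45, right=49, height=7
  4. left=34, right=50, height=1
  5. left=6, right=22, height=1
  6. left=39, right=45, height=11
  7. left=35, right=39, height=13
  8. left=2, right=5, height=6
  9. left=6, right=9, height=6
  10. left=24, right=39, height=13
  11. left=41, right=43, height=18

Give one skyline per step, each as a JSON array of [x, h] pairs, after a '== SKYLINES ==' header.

== SKYLINES ==
[[29,18],[34,0]]
[[29,18],[34,0],[37,18],[39,0]]
[[29,18],[34,0],[37,18],[39,0],[45,7],[49,0]]
[[29,18],[34,1],[37,18],[39,1],[45,7],[49,1],[50,0]]
[[6,1],[22,0],[29,18],[34,1],[37,18],[39,1],[45,7],[49,1],[50,0]]
[[6,1],[22,0],[29,18],[34,1],[37,18],[39,11],[45,7],[49,1],[50,0]]
[[6,1],[22,0],[29,18],[34,1],[35,13],[37,18],[39,11],[45,7],[49,1],[50,0]]
[[2,6],[5,0],[6,1],[22,0],[29,18],[34,1],[35,13],[37,18],[39,11],[45,7],[49,1],[50,0]]
[[2,6],[5,0],[6,6],[9,1],[22,0],[29,18],[34,1],[35,13],[37,18],[39,11],[45,7],[49,1],[50,0]]
[[2,6],[5,0],[6,6],[9,1],[22,0],[24,13],[29,18],[34,13],[37,18],[39,11],[45,7],[49,1],[50,0]]
[[2,6],[5,0],[6,6],[9,1],[22,0],[24,13],[29,18],[34,13],[37,18],[39,11],[41,18],[43,11],[45,7],[49,1],[50,0]]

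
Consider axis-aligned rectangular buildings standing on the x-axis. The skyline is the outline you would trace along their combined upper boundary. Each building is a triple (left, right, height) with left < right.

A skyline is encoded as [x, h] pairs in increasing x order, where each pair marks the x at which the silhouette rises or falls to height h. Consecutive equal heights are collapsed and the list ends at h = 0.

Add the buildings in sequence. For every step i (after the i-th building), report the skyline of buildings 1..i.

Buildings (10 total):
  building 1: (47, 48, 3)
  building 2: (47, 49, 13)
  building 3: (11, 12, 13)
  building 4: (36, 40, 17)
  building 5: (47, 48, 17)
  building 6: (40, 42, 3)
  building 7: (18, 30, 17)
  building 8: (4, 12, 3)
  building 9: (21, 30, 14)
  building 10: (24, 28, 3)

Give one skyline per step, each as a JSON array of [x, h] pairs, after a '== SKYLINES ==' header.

== SKYLINES ==
[[47,3],[48,0]]
[[47,13],[49,0]]
[[11,13],[12,0],[47,13],[49,0]]
[[11,13],[12,0],[36,17],[40,0],[47,13],[49,0]]
[[11,13],[12,0],[36,17],[40,0],[47,17],[48,13],[49,0]]
[[11,13],[12,0],[36,17],[40,3],[42,0],[47,17],[48,13],[49,0]]
[[11,13],[12,0],[18,17],[30,0],[36,17],[40,3],[42,0],[47,17],[48,13],[49,0]]
[[4,3],[11,13],[12,0],[18,17],[30,0],[36,17],[40,3],[42,0],[47,17],[48,13],[49,0]]
[[4,3],[11,13],[12,0],[18,17],[30,0],[36,17],[40,3],[42,0],[47,17],[48,13],[49,0]]
[[4,3],[11,13],[12,0],[18,17],[30,0],[36,17],[40,3],[42,0],[47,17],[48,13],[49,0]]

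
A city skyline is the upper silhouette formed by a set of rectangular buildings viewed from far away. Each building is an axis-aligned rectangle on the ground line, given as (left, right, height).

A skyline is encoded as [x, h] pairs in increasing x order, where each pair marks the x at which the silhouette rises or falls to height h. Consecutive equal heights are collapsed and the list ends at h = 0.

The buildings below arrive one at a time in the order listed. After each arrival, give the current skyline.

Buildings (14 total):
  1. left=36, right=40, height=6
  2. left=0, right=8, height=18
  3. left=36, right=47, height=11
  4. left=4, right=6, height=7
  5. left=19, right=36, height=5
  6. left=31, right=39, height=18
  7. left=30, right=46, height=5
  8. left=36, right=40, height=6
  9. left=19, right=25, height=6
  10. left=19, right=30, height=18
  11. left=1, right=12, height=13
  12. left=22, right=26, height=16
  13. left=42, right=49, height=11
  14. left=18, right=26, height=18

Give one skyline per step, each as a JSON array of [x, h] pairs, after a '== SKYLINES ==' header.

== SKYLINES ==
[[36,6],[40,0]]
[[0,18],[8,0],[36,6],[40,0]]
[[0,18],[8,0],[36,11],[47,0]]
[[0,18],[8,0],[36,11],[47,0]]
[[0,18],[8,0],[19,5],[36,11],[47,0]]
[[0,18],[8,0],[19,5],[31,18],[39,11],[47,0]]
[[0,18],[8,0],[19,5],[31,18],[39,11],[47,0]]
[[0,18],[8,0],[19,5],[31,18],[39,11],[47,0]]
[[0,18],[8,0],[19,6],[25,5],[31,18],[39,11],[47,0]]
[[0,18],[8,0],[19,18],[30,5],[31,18],[39,11],[47,0]]
[[0,18],[8,13],[12,0],[19,18],[30,5],[31,18],[39,11],[47,0]]
[[0,18],[8,13],[12,0],[19,18],[30,5],[31,18],[39,11],[47,0]]
[[0,18],[8,13],[12,0],[19,18],[30,5],[31,18],[39,11],[49,0]]
[[0,18],[8,13],[12,0],[18,18],[30,5],[31,18],[39,11],[49,0]]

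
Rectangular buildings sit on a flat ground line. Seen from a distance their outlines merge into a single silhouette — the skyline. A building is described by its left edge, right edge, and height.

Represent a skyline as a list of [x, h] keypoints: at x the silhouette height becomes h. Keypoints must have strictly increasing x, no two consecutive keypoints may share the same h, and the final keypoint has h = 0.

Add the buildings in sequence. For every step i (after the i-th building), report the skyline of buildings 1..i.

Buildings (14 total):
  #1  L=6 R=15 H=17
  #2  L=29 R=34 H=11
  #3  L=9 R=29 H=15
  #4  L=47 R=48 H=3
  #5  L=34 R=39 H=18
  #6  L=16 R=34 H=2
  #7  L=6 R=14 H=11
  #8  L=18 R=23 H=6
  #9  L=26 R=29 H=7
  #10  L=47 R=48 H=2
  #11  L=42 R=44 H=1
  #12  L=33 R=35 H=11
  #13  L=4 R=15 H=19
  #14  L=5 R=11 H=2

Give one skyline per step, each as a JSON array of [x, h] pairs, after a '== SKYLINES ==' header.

== SKYLINES ==
[[6,17],[15,0]]
[[6,17],[15,0],[29,11],[34,0]]
[[6,17],[15,15],[29,11],[34,0]]
[[6,17],[15,15],[29,11],[34,0],[47,3],[48,0]]
[[6,17],[15,15],[29,11],[34,18],[39,0],[47,3],[48,0]]
[[6,17],[15,15],[29,11],[34,18],[39,0],[47,3],[48,0]]
[[6,17],[15,15],[29,11],[34,18],[39,0],[47,3],[48,0]]
[[6,17],[15,15],[29,11],[34,18],[39,0],[47,3],[48,0]]
[[6,17],[15,15],[29,11],[34,18],[39,0],[47,3],[48,0]]
[[6,17],[15,15],[29,11],[34,18],[39,0],[47,3],[48,0]]
[[6,17],[15,15],[29,11],[34,18],[39,0],[42,1],[44,0],[47,3],[48,0]]
[[6,17],[15,15],[29,11],[34,18],[39,0],[42,1],[44,0],[47,3],[48,0]]
[[4,19],[15,15],[29,11],[34,18],[39,0],[42,1],[44,0],[47,3],[48,0]]
[[4,19],[15,15],[29,11],[34,18],[39,0],[42,1],[44,0],[47,3],[48,0]]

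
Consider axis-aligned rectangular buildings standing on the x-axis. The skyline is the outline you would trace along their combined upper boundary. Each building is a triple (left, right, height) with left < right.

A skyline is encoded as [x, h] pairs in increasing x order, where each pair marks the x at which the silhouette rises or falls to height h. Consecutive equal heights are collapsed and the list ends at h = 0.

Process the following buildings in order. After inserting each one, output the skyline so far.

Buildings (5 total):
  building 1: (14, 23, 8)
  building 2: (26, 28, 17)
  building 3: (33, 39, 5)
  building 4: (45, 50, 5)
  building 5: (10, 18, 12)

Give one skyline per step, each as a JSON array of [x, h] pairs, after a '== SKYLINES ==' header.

== SKYLINES ==
[[14,8],[23,0]]
[[14,8],[23,0],[26,17],[28,0]]
[[14,8],[23,0],[26,17],[28,0],[33,5],[39,0]]
[[14,8],[23,0],[26,17],[28,0],[33,5],[39,0],[45,5],[50,0]]
[[10,12],[18,8],[23,0],[26,17],[28,0],[33,5],[39,0],[45,5],[50,0]]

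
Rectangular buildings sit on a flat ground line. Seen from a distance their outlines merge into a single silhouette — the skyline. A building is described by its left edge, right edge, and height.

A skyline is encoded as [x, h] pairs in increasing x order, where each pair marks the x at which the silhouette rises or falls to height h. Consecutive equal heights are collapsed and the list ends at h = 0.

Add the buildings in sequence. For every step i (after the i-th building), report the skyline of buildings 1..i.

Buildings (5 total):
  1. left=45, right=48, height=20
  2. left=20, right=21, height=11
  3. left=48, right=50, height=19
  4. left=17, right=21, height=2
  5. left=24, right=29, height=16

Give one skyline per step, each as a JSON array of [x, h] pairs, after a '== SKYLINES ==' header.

== SKYLINES ==
[[45,20],[48,0]]
[[20,11],[21,0],[45,20],[48,0]]
[[20,11],[21,0],[45,20],[48,19],[50,0]]
[[17,2],[20,11],[21,0],[45,20],[48,19],[50,0]]
[[17,2],[20,11],[21,0],[24,16],[29,0],[45,20],[48,19],[50,0]]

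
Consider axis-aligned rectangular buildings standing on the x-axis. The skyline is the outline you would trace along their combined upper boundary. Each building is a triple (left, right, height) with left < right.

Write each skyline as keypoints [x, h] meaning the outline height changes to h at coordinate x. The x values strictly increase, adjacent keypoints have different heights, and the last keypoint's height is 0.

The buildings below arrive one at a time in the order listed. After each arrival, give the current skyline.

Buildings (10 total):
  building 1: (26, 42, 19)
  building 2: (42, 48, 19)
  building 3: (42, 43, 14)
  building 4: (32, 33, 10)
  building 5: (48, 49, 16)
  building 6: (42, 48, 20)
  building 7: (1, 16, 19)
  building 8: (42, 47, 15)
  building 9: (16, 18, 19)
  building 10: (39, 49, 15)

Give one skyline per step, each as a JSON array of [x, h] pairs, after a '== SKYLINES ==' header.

== SKYLINES ==
[[26,19],[42,0]]
[[26,19],[48,0]]
[[26,19],[48,0]]
[[26,19],[48,0]]
[[26,19],[48,16],[49,0]]
[[26,19],[42,20],[48,16],[49,0]]
[[1,19],[16,0],[26,19],[42,20],[48,16],[49,0]]
[[1,19],[16,0],[26,19],[42,20],[48,16],[49,0]]
[[1,19],[18,0],[26,19],[42,20],[48,16],[49,0]]
[[1,19],[18,0],[26,19],[42,20],[48,16],[49,0]]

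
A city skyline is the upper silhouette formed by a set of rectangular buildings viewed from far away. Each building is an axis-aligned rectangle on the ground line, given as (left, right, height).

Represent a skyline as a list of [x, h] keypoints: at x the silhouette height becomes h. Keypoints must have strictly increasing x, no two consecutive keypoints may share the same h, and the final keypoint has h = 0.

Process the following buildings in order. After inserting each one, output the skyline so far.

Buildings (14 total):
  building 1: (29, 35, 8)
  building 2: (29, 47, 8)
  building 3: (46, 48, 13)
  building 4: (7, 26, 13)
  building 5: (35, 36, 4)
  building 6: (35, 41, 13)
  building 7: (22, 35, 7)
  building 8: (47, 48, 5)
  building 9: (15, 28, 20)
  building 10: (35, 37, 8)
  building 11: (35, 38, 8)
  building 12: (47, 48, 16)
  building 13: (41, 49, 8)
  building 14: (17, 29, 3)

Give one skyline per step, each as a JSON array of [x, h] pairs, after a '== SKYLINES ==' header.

== SKYLINES ==
[[29,8],[35,0]]
[[29,8],[47,0]]
[[29,8],[46,13],[48,0]]
[[7,13],[26,0],[29,8],[46,13],[48,0]]
[[7,13],[26,0],[29,8],[46,13],[48,0]]
[[7,13],[26,0],[29,8],[35,13],[41,8],[46,13],[48,0]]
[[7,13],[26,7],[29,8],[35,13],[41,8],[46,13],[48,0]]
[[7,13],[26,7],[29,8],[35,13],[41,8],[46,13],[48,0]]
[[7,13],[15,20],[28,7],[29,8],[35,13],[41,8],[46,13],[48,0]]
[[7,13],[15,20],[28,7],[29,8],[35,13],[41,8],[46,13],[48,0]]
[[7,13],[15,20],[28,7],[29,8],[35,13],[41,8],[46,13],[48,0]]
[[7,13],[15,20],[28,7],[29,8],[35,13],[41,8],[46,13],[47,16],[48,0]]
[[7,13],[15,20],[28,7],[29,8],[35,13],[41,8],[46,13],[47,16],[48,8],[49,0]]
[[7,13],[15,20],[28,7],[29,8],[35,13],[41,8],[46,13],[47,16],[48,8],[49,0]]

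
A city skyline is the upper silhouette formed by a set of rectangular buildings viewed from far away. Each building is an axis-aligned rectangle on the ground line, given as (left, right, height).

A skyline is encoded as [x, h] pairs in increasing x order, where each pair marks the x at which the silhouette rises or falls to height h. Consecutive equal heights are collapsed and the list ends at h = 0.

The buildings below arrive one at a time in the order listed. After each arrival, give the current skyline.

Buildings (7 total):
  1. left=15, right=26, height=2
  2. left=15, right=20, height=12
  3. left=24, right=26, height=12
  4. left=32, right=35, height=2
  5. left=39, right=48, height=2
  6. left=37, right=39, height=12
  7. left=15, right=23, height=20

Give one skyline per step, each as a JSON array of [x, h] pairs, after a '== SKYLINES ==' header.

== SKYLINES ==
[[15,2],[26,0]]
[[15,12],[20,2],[26,0]]
[[15,12],[20,2],[24,12],[26,0]]
[[15,12],[20,2],[24,12],[26,0],[32,2],[35,0]]
[[15,12],[20,2],[24,12],[26,0],[32,2],[35,0],[39,2],[48,0]]
[[15,12],[20,2],[24,12],[26,0],[32,2],[35,0],[37,12],[39,2],[48,0]]
[[15,20],[23,2],[24,12],[26,0],[32,2],[35,0],[37,12],[39,2],[48,0]]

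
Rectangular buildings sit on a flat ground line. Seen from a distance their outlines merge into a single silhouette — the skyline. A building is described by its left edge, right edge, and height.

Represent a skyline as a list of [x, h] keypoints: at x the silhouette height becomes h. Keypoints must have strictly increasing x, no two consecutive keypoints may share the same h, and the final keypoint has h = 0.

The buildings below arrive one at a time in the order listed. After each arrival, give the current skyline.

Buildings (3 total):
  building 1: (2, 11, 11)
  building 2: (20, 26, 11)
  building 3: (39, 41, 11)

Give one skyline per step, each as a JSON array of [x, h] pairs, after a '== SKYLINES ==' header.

== SKYLINES ==
[[2,11],[11,0]]
[[2,11],[11,0],[20,11],[26,0]]
[[2,11],[11,0],[20,11],[26,0],[39,11],[41,0]]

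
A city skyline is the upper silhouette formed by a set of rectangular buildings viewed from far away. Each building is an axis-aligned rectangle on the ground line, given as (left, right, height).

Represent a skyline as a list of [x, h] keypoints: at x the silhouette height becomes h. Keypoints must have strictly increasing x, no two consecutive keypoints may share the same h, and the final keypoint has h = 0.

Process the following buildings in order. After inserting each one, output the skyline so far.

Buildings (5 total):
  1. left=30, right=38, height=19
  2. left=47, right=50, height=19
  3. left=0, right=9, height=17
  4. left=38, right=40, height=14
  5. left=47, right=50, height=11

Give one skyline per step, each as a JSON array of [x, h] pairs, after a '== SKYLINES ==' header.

== SKYLINES ==
[[30,19],[38,0]]
[[30,19],[38,0],[47,19],[50,0]]
[[0,17],[9,0],[30,19],[38,0],[47,19],[50,0]]
[[0,17],[9,0],[30,19],[38,14],[40,0],[47,19],[50,0]]
[[0,17],[9,0],[30,19],[38,14],[40,0],[47,19],[50,0]]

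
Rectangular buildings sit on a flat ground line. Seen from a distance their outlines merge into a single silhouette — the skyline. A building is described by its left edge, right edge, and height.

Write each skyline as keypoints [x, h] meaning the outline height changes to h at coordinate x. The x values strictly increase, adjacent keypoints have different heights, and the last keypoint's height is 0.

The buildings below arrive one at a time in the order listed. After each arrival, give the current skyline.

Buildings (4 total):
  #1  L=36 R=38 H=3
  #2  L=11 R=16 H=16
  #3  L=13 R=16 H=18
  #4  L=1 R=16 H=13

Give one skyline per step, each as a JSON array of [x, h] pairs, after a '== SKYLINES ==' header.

== SKYLINES ==
[[36,3],[38,0]]
[[11,16],[16,0],[36,3],[38,0]]
[[11,16],[13,18],[16,0],[36,3],[38,0]]
[[1,13],[11,16],[13,18],[16,0],[36,3],[38,0]]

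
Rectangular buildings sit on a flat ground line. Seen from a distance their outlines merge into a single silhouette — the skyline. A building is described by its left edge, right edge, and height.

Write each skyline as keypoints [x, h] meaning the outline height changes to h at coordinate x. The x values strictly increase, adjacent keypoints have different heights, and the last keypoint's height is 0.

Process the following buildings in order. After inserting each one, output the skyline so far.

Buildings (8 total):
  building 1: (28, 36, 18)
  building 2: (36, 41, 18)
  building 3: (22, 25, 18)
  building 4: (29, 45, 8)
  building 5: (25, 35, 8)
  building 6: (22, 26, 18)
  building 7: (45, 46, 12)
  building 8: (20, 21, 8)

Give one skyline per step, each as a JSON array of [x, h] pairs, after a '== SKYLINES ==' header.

== SKYLINES ==
[[28,18],[36,0]]
[[28,18],[41,0]]
[[22,18],[25,0],[28,18],[41,0]]
[[22,18],[25,0],[28,18],[41,8],[45,0]]
[[22,18],[25,8],[28,18],[41,8],[45,0]]
[[22,18],[26,8],[28,18],[41,8],[45,0]]
[[22,18],[26,8],[28,18],[41,8],[45,12],[46,0]]
[[20,8],[21,0],[22,18],[26,8],[28,18],[41,8],[45,12],[46,0]]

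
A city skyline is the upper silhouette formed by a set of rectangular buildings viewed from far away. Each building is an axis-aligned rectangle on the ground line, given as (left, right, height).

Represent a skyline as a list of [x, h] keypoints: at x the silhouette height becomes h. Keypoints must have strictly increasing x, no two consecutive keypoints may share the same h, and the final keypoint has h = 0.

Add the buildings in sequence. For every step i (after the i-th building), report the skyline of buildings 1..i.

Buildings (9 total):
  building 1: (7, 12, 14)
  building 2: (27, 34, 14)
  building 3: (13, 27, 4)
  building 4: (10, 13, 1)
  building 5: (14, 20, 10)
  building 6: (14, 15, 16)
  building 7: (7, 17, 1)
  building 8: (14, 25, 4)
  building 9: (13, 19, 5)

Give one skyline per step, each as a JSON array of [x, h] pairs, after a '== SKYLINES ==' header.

== SKYLINES ==
[[7,14],[12,0]]
[[7,14],[12,0],[27,14],[34,0]]
[[7,14],[12,0],[13,4],[27,14],[34,0]]
[[7,14],[12,1],[13,4],[27,14],[34,0]]
[[7,14],[12,1],[13,4],[14,10],[20,4],[27,14],[34,0]]
[[7,14],[12,1],[13,4],[14,16],[15,10],[20,4],[27,14],[34,0]]
[[7,14],[12,1],[13,4],[14,16],[15,10],[20,4],[27,14],[34,0]]
[[7,14],[12,1],[13,4],[14,16],[15,10],[20,4],[27,14],[34,0]]
[[7,14],[12,1],[13,5],[14,16],[15,10],[20,4],[27,14],[34,0]]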